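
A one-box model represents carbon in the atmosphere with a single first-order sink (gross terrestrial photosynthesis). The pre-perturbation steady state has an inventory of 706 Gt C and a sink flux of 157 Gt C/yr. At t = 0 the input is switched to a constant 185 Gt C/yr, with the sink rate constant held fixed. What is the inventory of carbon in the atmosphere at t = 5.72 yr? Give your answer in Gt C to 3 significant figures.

797 Gt C

Residence time τ = M₀/F₀ = 4.497 yr. The eventual steady state is M_∞ = M₀·(F₁/F₀) = 706 × 185/157 = 831.91 Gt C.
The anomaly ΔM(t) = M(t) − M_∞ decays as ΔM₀·e^(−t/τ) with ΔM₀ = 706 − 831.91 = −125.9 Gt C.
At t = 5.72 yr, e^(−t/τ) = e^(−1.272) = 0.2803, so ΔM = −35.29 Gt C and M = 831.91 − 35.29 = 796.62 Gt C.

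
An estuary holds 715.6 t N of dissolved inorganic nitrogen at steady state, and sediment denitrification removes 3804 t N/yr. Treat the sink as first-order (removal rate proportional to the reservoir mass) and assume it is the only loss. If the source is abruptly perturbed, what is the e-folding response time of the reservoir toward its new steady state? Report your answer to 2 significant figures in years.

For a linear reservoir the response time equals the residence time τ = M/F.
τ = 715.6 / 3804 = 0.1881 yr.

0.19 yr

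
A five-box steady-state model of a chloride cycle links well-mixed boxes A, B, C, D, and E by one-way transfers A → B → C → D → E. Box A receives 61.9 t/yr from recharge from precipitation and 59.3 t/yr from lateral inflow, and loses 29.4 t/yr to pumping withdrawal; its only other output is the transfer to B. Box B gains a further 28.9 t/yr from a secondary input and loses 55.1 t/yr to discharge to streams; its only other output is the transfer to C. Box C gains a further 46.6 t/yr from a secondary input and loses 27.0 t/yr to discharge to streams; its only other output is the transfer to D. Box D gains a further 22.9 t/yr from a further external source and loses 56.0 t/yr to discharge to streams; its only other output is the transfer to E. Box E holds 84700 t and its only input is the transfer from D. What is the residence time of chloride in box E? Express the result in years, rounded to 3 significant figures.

Box A: F(A→B) = (61.9 + 59.3) − 29.4 = 91.800 t/yr.
Box B: F(B→C) = (91.800 + 28.9) − 55.1 = 65.600 t/yr.
Box C: F(C→D) = (65.600 + 46.6) − 27.0 = 85.200 t/yr.
Box D: F(D→E) = (85.200 + 22.9) − 56.0 = 52.100 t/yr.
Box E throughput = its input = 52.100 t/yr; τ = 84700 / 52.100 = 1626 yr.

1630 yr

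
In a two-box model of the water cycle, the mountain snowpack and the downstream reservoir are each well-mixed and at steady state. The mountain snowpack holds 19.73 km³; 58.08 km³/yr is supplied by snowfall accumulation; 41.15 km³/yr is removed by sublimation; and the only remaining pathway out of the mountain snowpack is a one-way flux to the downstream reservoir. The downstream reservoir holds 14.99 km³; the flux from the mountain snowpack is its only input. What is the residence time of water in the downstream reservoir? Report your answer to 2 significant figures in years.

Balance the mountain snowpack: ΣF_in = 58.080 km³/yr.
Flux to the downstream reservoir = ΣF_in − (41.15) = 16.930 km³/yr.
At steady state the output of the downstream reservoir equals its input, 16.930 km³/yr.
τ = M / F = 14.99 / 16.930 = 0.8854 yr.

0.89 yr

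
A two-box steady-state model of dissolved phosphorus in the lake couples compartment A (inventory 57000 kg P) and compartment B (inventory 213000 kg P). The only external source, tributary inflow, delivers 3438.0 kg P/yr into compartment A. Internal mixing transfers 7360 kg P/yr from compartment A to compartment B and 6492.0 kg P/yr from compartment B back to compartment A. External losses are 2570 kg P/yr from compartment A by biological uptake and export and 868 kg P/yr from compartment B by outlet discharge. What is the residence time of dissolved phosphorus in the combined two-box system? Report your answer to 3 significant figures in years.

78.5 yr

Residence time in the combined system uses the total inventory and the total *external* removal — internal exchanges between the two boxes cancel.
M_total = 57000 + 213000 = 270000 kg P.
ΣF_external_out = 2570 + 868 = 3438.0 kg P/yr.
τ = M_total / ΣF_ext = 270000 / 3438.0 = 78.53 yr.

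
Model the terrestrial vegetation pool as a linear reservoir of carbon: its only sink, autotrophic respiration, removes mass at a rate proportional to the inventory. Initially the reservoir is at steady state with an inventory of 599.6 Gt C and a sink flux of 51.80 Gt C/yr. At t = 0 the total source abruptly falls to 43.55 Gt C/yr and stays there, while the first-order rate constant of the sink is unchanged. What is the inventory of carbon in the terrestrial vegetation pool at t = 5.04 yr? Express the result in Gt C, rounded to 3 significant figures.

Residence time τ = M₀/F₀ = 11.58 yr. The eventual steady state is M_∞ = M₀·(F₁/F₀) = 599.6 × 43.55/51.80 = 504.10 Gt C.
The anomaly ΔM(t) = M(t) − M_∞ decays as ΔM₀·e^(−t/τ) with ΔM₀ = 599.6 − 504.10 = 95.50 Gt C.
At t = 5.04 yr, e^(−t/τ) = e^(−0.4354) = 0.6470, so ΔM = 61.79 Gt C and M = 504.10 + 61.79 = 565.89 Gt C.

566 Gt C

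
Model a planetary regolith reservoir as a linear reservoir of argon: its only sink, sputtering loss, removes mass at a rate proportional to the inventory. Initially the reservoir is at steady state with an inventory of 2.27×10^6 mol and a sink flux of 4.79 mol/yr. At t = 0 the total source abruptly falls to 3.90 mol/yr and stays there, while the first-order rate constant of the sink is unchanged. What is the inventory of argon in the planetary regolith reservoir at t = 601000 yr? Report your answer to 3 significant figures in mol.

τ = M₀/F₀ = 2.27×10^6/4.79 = 473900 yr; rate constant k = 1/τ.
New steady state M_∞ = F₁/k = F₁·τ = 3.90 × 473900 = 1.8482×10^6 mol.
M(t) = M_∞ + (M₀ − M_∞)·e^(−t/τ); t/τ = 601000/473900 = 1.268, so e^(−t/τ) = 0.2813.
M(t) = 1.8482×10^6 + 421800 × 0.2813 = 1.9669×10^6 mol.

1.97×10^6 mol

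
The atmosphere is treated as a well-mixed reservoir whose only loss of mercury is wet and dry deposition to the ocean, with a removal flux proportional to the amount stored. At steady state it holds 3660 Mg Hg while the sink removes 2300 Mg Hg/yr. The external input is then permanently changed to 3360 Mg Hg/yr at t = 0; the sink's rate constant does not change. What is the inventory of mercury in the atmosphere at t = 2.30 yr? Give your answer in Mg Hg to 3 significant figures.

4950 Mg Hg

The sink rate constant is k = F₀/M₀ = 2300/3660 = 0.6284 yr⁻¹.
Solving dM/dt = F₁ − kM with M(0) = M₀ gives M(t) = F₁/k + (M₀ − F₁/k)·e^(−kt).
F₁/k = 3360/0.6284 = 5346.8 Mg Hg; kt = 0.6284 × 2.30 = 1.445, e^(−kt) = 0.2357.
M(2.30) = 5346.8 + (3660 − 5346.8) × 0.2357 = 5346.8 − 397.5 = 4949.3 Mg Hg.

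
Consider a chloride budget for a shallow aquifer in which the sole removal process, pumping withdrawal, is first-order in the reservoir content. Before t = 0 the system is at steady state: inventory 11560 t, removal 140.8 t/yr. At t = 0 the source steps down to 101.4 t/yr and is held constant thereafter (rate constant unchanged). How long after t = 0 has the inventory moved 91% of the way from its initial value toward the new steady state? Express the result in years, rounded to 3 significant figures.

τ = M₀/F₀ = 11560/140.8 = 82.10 yr.
The remaining gap fraction is e^(−t/τ); 91% covered ⇒ e^(−t/τ) = 0.0900.
t = −τ ln(0.0900) = 82.10 × 2.408 = 197.7 yr.

198 yr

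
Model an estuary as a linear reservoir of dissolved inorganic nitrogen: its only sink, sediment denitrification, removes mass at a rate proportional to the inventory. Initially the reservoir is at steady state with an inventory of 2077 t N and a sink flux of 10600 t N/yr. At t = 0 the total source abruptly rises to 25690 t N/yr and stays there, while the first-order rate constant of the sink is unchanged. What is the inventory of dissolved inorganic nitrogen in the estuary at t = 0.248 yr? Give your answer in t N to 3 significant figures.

Residence time τ = M₀/F₀ = 0.1959 yr. The eventual steady state is M_∞ = M₀·(F₁/F₀) = 2077 × 25690/10600 = 5033.8 t N.
The anomaly ΔM(t) = M(t) − M_∞ decays as ΔM₀·e^(−t/τ) with ΔM₀ = 2077 − 5033.8 = −2957 t N.
At t = 0.248 yr, e^(−t/τ) = e^(−1.266) = 0.2820, so ΔM = −834.0 t N and M = 5033.8 − 834.0 = 4199.8 t N.

4200 t N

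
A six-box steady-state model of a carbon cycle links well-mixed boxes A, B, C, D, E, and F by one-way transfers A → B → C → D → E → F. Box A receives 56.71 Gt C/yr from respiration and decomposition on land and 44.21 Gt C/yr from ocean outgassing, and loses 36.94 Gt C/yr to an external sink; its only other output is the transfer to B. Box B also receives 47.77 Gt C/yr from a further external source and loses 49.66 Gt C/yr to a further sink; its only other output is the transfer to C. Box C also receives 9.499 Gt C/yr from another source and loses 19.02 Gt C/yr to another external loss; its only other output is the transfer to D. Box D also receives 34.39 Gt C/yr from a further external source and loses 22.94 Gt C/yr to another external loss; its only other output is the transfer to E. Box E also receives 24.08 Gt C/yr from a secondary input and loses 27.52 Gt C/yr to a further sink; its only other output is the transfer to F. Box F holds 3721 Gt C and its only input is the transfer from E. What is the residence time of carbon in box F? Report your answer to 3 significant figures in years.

Box A: F(A→B) = (56.71 + 44.21) − 36.94 = 63.980 Gt C/yr.
Box B: F(B→C) = (63.980 + 47.77) − 49.66 = 62.090 Gt C/yr.
Box C: F(C→D) = (62.090 + 9.499) − 19.02 = 52.569 Gt C/yr.
Box D: F(D→E) = (52.569 + 34.39) − 22.94 = 64.019 Gt C/yr.
Box E: F(E→F) = (64.019 + 24.08) − 27.52 = 60.579 Gt C/yr.
Box F throughput = its input = 60.579 Gt C/yr; τ = 3721 / 60.579 = 61.42 yr.

61.4 yr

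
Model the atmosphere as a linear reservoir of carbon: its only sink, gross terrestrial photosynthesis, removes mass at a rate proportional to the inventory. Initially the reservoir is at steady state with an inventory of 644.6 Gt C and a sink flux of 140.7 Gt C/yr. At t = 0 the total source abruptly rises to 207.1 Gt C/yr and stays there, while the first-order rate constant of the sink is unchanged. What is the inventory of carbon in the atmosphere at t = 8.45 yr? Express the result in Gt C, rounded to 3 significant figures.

901 Gt C

The sink rate constant is k = F₀/M₀ = 140.7/644.6 = 0.2183 yr⁻¹.
Solving dM/dt = F₁ − kM with M(0) = M₀ gives M(t) = F₁/k + (M₀ − F₁/k)·e^(−kt).
F₁/k = 207.1/0.2183 = 948.80 Gt C; kt = 0.2183 × 8.45 = 1.844, e^(−kt) = 0.1581.
M(8.45) = 948.80 + (644.6 − 948.80) × 0.1581 = 948.80 − 48.10 = 900.70 Gt C.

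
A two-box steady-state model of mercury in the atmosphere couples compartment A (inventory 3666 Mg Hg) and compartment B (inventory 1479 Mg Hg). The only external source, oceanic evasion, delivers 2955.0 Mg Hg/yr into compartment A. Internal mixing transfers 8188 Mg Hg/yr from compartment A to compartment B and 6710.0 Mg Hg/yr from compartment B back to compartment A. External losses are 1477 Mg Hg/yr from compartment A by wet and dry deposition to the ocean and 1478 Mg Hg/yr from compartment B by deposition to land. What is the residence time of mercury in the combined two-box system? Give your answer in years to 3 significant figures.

Residence time in the combined system uses the total inventory and the total *external* removal — internal exchanges between the two boxes cancel.
M_total = 3666 + 1479 = 5145.0 Mg Hg.
ΣF_external_out = 1477 + 1478 = 2955.0 Mg Hg/yr.
τ = M_total / ΣF_ext = 5145.0 / 2955.0 = 1.741 yr.

1.74 yr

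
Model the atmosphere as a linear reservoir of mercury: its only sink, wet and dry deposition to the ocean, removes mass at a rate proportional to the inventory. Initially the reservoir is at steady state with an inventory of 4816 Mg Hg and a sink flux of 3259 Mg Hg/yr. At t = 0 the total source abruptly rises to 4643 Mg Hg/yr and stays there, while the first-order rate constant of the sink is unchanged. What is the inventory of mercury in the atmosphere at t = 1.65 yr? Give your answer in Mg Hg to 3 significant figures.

6190 Mg Hg

The sink rate constant is k = F₀/M₀ = 3259/4816 = 0.6767 yr⁻¹.
Solving dM/dt = F₁ − kM with M(0) = M₀ gives M(t) = F₁/k + (M₀ − F₁/k)·e^(−kt).
F₁/k = 4643/0.6767 = 6861.2 Mg Hg; kt = 0.6767 × 1.65 = 1.117, e^(−kt) = 0.3274.
M(1.65) = 6861.2 + (4816 − 6861.2) × 0.3274 = 6861.2 − 669.6 = 6191.6 Mg Hg.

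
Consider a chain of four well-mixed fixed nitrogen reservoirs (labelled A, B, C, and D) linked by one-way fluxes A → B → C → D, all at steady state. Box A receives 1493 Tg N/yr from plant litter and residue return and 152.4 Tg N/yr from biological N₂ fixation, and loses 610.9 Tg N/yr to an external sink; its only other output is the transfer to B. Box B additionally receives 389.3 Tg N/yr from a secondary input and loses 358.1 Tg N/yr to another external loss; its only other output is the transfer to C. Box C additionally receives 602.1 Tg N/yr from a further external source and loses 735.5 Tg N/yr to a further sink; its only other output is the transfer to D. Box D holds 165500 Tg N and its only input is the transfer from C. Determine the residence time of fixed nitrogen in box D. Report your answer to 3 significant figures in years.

178 yr

Box A: F(A→B) = (1493 + 152.4) − 610.9 = 1034.5 Tg N/yr.
Box B: F(B→C) = (1034.5 + 389.3) − 358.1 = 1065.7 Tg N/yr.
Box C: F(C→D) = (1065.7 + 602.1) − 735.5 = 932.30 Tg N/yr.
Box D throughput = its input = 932.30 Tg N/yr; τ = 165500 / 932.30 = 177.5 yr.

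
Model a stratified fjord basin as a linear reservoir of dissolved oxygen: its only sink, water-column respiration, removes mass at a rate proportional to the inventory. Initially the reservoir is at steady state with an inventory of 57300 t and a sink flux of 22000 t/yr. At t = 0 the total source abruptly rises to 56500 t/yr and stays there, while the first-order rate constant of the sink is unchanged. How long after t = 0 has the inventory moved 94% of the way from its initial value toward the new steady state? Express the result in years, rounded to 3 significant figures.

7.33 yr

τ = M₀/F₀ = 57300/22000 = 2.605 yr.
The remaining gap fraction is e^(−t/τ); 94% covered ⇒ e^(−t/τ) = 0.0600.
t = −τ ln(0.0600) = 2.605 × 2.813 = 7.328 yr.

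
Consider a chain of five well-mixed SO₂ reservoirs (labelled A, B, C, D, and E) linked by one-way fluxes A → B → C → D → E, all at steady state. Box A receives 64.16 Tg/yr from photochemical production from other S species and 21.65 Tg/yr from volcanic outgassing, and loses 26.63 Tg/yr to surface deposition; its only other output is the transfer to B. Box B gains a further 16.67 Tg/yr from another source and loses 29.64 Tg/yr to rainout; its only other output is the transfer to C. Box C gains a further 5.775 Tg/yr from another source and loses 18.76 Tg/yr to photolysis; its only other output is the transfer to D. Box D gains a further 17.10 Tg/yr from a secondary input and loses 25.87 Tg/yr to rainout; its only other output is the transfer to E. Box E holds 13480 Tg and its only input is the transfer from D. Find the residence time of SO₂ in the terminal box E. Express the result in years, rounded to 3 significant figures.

Box A: F(A→B) = (64.16 + 21.65) − 26.63 = 59.180 Tg/yr.
Box B: F(B→C) = (59.180 + 16.67) − 29.64 = 46.210 Tg/yr.
Box C: F(C→D) = (46.210 + 5.775) − 18.76 = 33.225 Tg/yr.
Box D: F(D→E) = (33.225 + 17.10) − 25.87 = 24.455 Tg/yr.
Box E throughput = its input = 24.455 Tg/yr; τ = 13480 / 24.455 = 551.2 yr.

551 yr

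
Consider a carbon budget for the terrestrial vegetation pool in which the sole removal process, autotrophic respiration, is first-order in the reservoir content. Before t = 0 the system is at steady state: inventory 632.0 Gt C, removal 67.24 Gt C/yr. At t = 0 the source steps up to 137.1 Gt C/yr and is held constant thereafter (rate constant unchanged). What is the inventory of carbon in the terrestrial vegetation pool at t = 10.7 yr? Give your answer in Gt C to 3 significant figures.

1080 Gt C

τ = M₀/F₀ = 632.0/67.24 = 9.399 yr; rate constant k = 1/τ.
New steady state M_∞ = F₁/k = F₁·τ = 137.1 × 9.399 = 1288.6 Gt C.
M(t) = M_∞ + (M₀ − M_∞)·e^(−t/τ); t/τ = 10.7/9.399 = 1.138, so e^(−t/τ) = 0.3203.
M(t) = 1288.6 − 656.6 × 0.3203 = 1078.3 Gt C.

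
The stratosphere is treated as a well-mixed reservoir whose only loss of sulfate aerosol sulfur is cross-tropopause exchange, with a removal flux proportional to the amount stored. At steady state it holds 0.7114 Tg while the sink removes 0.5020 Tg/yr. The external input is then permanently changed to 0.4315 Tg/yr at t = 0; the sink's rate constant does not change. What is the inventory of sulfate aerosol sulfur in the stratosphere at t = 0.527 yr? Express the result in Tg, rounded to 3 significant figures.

0.680 Tg

The sink rate constant is k = F₀/M₀ = 0.5020/0.7114 = 0.7057 yr⁻¹.
Solving dM/dt = F₁ − kM with M(0) = M₀ gives M(t) = F₁/k + (M₀ − F₁/k)·e^(−kt).
F₁/k = 0.4315/0.7057 = 0.61149 Tg; kt = 0.7057 × 0.527 = 0.3719, e^(−kt) = 0.6894.
M(0.527) = 0.61149 + (0.7114 − 0.61149) × 0.6894 = 0.61149 + 0.06888 = 0.68037 Tg.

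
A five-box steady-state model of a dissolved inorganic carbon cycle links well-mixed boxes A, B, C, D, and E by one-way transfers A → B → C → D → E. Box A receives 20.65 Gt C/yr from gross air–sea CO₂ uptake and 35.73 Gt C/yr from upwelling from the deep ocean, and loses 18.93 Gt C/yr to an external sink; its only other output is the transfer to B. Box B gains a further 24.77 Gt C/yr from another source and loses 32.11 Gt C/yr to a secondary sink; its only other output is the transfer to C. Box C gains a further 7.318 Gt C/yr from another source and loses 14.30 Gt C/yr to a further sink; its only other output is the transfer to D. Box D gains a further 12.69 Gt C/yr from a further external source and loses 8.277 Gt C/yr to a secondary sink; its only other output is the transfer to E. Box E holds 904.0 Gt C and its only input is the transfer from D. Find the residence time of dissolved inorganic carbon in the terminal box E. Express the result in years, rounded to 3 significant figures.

Box A: F(A→B) = (20.65 + 35.73) − 18.93 = 37.450 Gt C/yr.
Box B: F(B→C) = (37.450 + 24.77) − 32.11 = 30.110 Gt C/yr.
Box C: F(C→D) = (30.110 + 7.318) − 14.30 = 23.128 Gt C/yr.
Box D: F(D→E) = (23.128 + 12.69) − 8.277 = 27.541 Gt C/yr.
Box E throughput = its input = 27.541 Gt C/yr; τ = 904.0 / 27.541 = 32.82 yr.

32.8 yr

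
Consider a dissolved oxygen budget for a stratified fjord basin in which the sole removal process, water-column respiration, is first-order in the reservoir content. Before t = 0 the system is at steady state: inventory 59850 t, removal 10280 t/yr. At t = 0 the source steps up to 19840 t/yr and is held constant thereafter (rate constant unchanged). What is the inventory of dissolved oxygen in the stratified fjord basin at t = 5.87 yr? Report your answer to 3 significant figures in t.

The sink rate constant is k = F₀/M₀ = 10280/59850 = 0.1718 yr⁻¹.
Solving dM/dt = F₁ − kM with M(0) = M₀ gives M(t) = F₁/k + (M₀ − F₁/k)·e^(−kt).
F₁/k = 19840/0.1718 = 115510 t; kt = 0.1718 × 5.87 = 1.008, e^(−kt) = 0.3649.
M(5.87) = 115510 + (59850 − 115510) × 0.3649 = 115510 − 20310 = 95201 t.

95200 t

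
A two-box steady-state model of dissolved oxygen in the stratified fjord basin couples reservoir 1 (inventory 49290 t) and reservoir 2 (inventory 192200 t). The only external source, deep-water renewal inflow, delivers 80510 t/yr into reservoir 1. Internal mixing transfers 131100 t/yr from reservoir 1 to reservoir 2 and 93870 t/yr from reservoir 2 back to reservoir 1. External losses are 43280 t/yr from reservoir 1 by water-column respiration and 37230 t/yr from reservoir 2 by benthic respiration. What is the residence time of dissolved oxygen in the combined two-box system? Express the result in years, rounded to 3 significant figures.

For the system as a whole, the A↔B exchange is internal and contributes nothing to the throughput; only the external sinks remove mass.
M_total = 49290 + 192200 = 241490 t.
ΣF_external_out = 43280 + 37230 = 80510 t/yr.
τ = M_total / ΣF_ext = 241490 / 80510 = 3.000 yr.

3.00 yr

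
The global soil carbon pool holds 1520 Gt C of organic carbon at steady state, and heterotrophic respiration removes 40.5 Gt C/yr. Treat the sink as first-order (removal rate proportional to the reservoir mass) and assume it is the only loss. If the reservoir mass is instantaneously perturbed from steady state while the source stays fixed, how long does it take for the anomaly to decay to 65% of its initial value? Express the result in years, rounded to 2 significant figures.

16 yr

For a linear reservoir the anomaly decays as exp(−t/τ) with τ = M/F = 1520/40.5 = 37.53 yr.
exp(−t/τ) = 0.65 ⇒ t = −τ ln(0.65) = 37.53 × 0.4308 = 16.17 yr.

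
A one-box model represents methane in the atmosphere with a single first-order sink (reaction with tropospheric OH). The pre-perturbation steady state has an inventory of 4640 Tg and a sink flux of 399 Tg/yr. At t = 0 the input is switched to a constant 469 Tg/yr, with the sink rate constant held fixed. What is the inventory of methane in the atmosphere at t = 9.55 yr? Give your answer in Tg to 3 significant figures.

5100 Tg

τ = M₀/F₀ = 4640/399 = 11.63 yr; rate constant k = 1/τ.
New steady state M_∞ = F₁/k = F₁·τ = 469 × 11.63 = 5454.0 Tg.
M(t) = M_∞ + (M₀ − M_∞)·e^(−t/τ); t/τ = 9.55/11.63 = 0.8212, so e^(−t/τ) = 0.4399.
M(t) = 5454.0 − 814.0 × 0.4399 = 5095.9 Tg.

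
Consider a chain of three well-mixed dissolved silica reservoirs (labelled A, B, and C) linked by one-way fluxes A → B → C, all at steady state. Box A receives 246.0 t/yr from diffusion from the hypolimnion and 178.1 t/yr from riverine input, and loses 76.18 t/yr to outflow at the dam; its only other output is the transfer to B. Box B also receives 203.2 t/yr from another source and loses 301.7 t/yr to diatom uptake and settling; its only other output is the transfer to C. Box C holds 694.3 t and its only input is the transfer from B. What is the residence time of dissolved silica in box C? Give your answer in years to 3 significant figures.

Box A: F(A→B) = (246.0 + 178.1) − 76.18 = 347.92 t/yr.
Box B: F(B→C) = (347.92 + 203.2) − 301.7 = 249.42 t/yr.
Box C throughput = its input = 249.42 t/yr; τ = 694.3 / 249.42 = 2.784 yr.

2.78 yr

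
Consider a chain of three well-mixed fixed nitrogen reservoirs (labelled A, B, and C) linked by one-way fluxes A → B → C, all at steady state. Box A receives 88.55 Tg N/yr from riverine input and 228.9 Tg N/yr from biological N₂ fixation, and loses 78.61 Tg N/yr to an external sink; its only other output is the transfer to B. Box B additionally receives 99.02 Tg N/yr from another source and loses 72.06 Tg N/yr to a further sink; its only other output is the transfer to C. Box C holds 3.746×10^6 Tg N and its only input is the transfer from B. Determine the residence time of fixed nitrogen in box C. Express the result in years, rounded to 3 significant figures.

14100 yr

Box A: F(A→B) = (88.55 + 228.9) − 78.61 = 238.84 Tg N/yr.
Box B: F(B→C) = (238.84 + 99.02) − 72.06 = 265.80 Tg N/yr.
Box C throughput = its input = 265.80 Tg N/yr; τ = 3.746×10^6 / 265.80 = 14090 yr.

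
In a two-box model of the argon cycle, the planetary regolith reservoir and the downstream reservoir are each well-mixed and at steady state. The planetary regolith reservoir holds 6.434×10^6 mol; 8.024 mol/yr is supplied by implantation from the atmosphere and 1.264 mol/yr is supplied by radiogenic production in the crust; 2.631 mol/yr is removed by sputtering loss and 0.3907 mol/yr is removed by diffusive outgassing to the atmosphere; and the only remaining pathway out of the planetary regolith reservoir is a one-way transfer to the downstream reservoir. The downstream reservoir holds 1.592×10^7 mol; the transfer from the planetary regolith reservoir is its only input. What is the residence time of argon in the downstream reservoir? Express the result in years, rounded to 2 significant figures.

Balance the planetary regolith reservoir: ΣF_in = 8.024 + 1.264 = 9.2880 mol/yr.
Transfer to the downstream reservoir = ΣF_in − (2.631 + 0.3907) = 6.2663 mol/yr.
At steady state the output of the downstream reservoir equals its input, 6.2663 mol/yr.
τ = M / F = 1.592×10^7 / 6.2663 = 2.541×10^6 yr.

2.5×10^6 yr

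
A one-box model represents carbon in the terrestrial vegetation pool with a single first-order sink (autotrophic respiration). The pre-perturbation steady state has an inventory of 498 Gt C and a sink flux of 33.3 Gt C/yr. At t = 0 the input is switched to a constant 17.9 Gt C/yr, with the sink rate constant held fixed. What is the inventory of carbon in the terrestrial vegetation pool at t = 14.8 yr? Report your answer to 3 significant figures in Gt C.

The sink rate constant is k = F₀/M₀ = 33.3/498 = 0.06687 yr⁻¹.
Solving dM/dt = F₁ − kM with M(0) = M₀ gives M(t) = F₁/k + (M₀ − F₁/k)·e^(−kt).
F₁/k = 17.9/0.06687 = 267.69 Gt C; kt = 0.06687 × 14.8 = 0.9896, e^(−kt) = 0.3717.
M(14.8) = 267.69 + (498 − 267.69) × 0.3717 = 267.69 + 85.61 = 353.30 Gt C.

353 Gt C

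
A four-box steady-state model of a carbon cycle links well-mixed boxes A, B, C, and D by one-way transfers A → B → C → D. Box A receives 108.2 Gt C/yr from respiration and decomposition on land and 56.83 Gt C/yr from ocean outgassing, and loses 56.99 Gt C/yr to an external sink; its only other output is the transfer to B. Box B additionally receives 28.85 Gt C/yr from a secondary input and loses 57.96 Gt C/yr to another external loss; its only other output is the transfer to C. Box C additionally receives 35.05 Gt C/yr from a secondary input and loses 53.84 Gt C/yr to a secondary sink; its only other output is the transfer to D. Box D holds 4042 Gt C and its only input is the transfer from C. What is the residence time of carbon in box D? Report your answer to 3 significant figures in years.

Box A: F(A→B) = (108.2 + 56.83) − 56.99 = 108.04 Gt C/yr.
Box B: F(B→C) = (108.04 + 28.85) − 57.96 = 78.930 Gt C/yr.
Box C: F(C→D) = (78.930 + 35.05) − 53.84 = 60.140 Gt C/yr.
Box D throughput = its input = 60.140 Gt C/yr; τ = 4042 / 60.140 = 67.21 yr.

67.2 yr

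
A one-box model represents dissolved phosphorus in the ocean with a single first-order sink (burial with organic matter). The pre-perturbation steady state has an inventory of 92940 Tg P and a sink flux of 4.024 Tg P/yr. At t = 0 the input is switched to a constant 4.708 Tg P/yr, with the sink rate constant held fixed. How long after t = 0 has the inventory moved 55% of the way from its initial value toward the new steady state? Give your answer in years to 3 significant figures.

τ = M₀/F₀ = 92940/4.024 = 23100 yr.
The remaining gap fraction is e^(−t/τ); 55% covered ⇒ e^(−t/τ) = 0.450.
t = −τ ln(0.450) = 23100 × 0.7985 = 18440 yr.

18400 yr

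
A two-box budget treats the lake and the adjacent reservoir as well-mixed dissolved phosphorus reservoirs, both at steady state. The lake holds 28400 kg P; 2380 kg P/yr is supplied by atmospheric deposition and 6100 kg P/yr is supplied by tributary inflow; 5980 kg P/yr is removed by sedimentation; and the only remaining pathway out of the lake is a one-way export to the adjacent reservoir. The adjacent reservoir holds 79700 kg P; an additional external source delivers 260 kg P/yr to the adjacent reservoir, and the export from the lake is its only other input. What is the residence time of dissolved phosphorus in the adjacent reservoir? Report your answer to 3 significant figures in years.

Balance the lake: ΣF_in = 2380 + 6100 = 8480.0 kg P/yr.
Export to the adjacent reservoir = ΣF_in − (5980) = 2500.0 kg P/yr.
Total input to the adjacent reservoir = 2500.0 + 260 = 2760.0 kg P/yr; at steady state this equals its total output.
τ = M / F = 79700 / 2760.0 = 28.88 yr.

28.9 yr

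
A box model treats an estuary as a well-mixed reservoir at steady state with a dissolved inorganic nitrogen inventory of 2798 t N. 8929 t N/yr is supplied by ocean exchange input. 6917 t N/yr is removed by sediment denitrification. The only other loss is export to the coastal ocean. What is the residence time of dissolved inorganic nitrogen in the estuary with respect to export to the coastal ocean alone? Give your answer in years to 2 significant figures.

1.4 yr

At steady state ΣF_in = ΣF_out.
ΣF_in = 8929.0 t N/yr.
Export to the coastal ocean flux = ΣF_in − (6917) = 8929.0 − 6917 = 2012 t N/yr.
τ = M / F = 2798 / 2012 = 1.391 yr.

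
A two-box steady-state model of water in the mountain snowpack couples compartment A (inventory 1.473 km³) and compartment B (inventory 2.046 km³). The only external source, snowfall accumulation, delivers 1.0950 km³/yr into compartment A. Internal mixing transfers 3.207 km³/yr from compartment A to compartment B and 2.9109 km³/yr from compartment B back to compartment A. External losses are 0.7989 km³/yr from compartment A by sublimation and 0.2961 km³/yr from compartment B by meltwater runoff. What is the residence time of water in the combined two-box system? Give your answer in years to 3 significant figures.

3.21 yr

Treat the two boxes together as one reservoir: the mixing fluxes between them are internal recycling, so τ = ΣM / Σ(external losses).
M_total = 1.473 + 2.046 = 3.5190 km³.
ΣF_external_out = 0.7989 + 0.2961 = 1.0950 km³/yr.
τ = M_total / ΣF_ext = 3.5190 / 1.0950 = 3.214 yr.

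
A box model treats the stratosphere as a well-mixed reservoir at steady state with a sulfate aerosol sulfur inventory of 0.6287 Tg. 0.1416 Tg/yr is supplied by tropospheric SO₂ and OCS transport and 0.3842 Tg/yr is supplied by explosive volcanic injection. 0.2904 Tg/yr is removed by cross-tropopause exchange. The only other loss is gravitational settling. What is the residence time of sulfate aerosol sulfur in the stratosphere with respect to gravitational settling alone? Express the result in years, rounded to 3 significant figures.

2.67 yr

At steady state ΣF_in = ΣF_out.
ΣF_in = 0.1416 + 0.3842 = 0.52580 Tg/yr.
Gravitational settling flux = ΣF_in − (0.2904) = 0.52580 − 0.2904 = 0.2354 Tg/yr.
τ = M / F = 0.6287 / 0.2354 = 2.671 yr.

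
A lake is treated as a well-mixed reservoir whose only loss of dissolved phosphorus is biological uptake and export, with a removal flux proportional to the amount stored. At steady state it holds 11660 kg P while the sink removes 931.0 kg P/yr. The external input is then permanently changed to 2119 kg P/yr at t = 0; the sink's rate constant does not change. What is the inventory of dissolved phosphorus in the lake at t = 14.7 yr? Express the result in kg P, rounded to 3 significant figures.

21900 kg P

τ = M₀/F₀ = 11660/931.0 = 12.52 yr; rate constant k = 1/τ.
New steady state M_∞ = F₁/k = F₁·τ = 2119 × 12.52 = 26539 kg P.
M(t) = M_∞ + (M₀ − M_∞)·e^(−t/τ); t/τ = 14.7/12.52 = 1.174, so e^(−t/τ) = 0.3092.
M(t) = 26539 − 14880 × 0.3092 = 21938 kg P.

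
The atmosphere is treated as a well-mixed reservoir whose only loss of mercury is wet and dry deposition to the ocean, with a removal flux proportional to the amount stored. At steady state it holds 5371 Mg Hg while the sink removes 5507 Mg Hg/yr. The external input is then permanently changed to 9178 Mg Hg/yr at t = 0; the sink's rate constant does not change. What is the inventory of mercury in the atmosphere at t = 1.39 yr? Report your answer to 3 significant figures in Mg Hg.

Residence time τ = M₀/F₀ = 0.9753 yr. The eventual steady state is M_∞ = M₀·(F₁/F₀) = 5371 × 9178/5507 = 8951.3 Mg Hg.
The anomaly ΔM(t) = M(t) − M_∞ decays as ΔM₀·e^(−t/τ) with ΔM₀ = 5371 − 8951.3 = −3580 Mg Hg.
At t = 1.39 yr, e^(−t/τ) = e^(−1.425) = 0.2405, so ΔM = −860.9 Mg Hg and M = 8951.3 − 860.9 = 8090.4 Mg Hg.

8090 Mg Hg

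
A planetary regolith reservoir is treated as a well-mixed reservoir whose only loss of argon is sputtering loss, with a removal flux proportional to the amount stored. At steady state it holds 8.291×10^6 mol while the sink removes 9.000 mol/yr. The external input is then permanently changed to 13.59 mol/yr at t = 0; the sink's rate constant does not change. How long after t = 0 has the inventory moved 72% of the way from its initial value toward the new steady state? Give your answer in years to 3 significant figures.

1.17×10^6 yr

τ = M₀/F₀ = 8.291×10^6/9.000 = 921200 yr.
The remaining gap fraction is e^(−t/τ); 72% covered ⇒ e^(−t/τ) = 0.280.
t = −τ ln(0.280) = 921200 × 1.273 = 1.173×10^6 yr.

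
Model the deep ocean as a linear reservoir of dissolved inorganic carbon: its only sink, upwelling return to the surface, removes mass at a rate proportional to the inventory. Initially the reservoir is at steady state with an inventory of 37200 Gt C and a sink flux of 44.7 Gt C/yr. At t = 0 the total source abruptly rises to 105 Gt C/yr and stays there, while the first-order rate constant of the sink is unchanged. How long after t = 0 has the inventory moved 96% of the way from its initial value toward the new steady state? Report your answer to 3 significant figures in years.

τ = M₀/F₀ = 37200/44.7 = 832.2 yr.
The remaining gap fraction is e^(−t/τ); 96% covered ⇒ e^(−t/τ) = 0.0400.
t = −τ ln(0.0400) = 832.2 × 3.219 = 2679 yr.

2680 yr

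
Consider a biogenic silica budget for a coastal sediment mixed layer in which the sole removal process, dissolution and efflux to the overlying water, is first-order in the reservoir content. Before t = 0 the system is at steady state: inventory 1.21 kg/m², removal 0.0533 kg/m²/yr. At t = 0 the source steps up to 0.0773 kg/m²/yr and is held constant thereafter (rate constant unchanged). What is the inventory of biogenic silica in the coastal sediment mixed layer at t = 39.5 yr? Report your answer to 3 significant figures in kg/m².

1.66 kg/m²

Residence time τ = M₀/F₀ = 22.70 yr. The eventual steady state is M_∞ = M₀·(F₁/F₀) = 1.21 × 0.0773/0.0533 = 1.7548 kg/m².
The anomaly ΔM(t) = M(t) − M_∞ decays as ΔM₀·e^(−t/τ) with ΔM₀ = 1.21 − 1.7548 = −0.5448 kg/m².
At t = 39.5 yr, e^(−t/τ) = e^(−1.740) = 0.1755, so ΔM = −0.09563 kg/m² and M = 1.7548 − 0.09563 = 1.6592 kg/m².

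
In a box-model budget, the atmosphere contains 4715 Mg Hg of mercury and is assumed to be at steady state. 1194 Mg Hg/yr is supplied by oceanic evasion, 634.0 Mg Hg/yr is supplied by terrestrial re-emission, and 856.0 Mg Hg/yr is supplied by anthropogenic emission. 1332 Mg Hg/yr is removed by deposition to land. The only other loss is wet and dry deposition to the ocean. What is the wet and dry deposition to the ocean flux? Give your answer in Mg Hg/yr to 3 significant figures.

At steady state ΣF_in = ΣF_out.
ΣF_in = 1194 + 634.0 + 856.0 = 2684.0 Mg Hg/yr.
Wet and dry deposition to the ocean flux = ΣF_in − (1332) = 2684.0 − 1332 = 1352 Mg Hg/yr.

1350 Mg Hg/yr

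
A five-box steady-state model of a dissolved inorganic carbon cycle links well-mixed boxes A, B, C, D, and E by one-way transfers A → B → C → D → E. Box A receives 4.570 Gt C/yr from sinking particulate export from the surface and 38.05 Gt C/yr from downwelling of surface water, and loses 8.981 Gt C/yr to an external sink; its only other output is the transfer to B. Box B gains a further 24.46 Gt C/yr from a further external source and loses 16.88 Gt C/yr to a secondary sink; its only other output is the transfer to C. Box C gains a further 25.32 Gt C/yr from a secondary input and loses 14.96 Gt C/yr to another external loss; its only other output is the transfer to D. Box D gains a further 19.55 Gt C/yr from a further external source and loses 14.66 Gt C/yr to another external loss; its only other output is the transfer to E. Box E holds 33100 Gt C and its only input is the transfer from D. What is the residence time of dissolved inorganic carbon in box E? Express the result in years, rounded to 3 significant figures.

Box A: F(A→B) = (4.570 + 38.05) − 8.981 = 33.639 Gt C/yr.
Box B: F(B→C) = (33.639 + 24.46) − 16.88 = 41.219 Gt C/yr.
Box C: F(C→D) = (41.219 + 25.32) − 14.96 = 51.579 Gt C/yr.
Box D: F(D→E) = (51.579 + 19.55) − 14.66 = 56.469 Gt C/yr.
Box E throughput = its input = 56.469 Gt C/yr; τ = 33100 / 56.469 = 586.2 yr.

586 yr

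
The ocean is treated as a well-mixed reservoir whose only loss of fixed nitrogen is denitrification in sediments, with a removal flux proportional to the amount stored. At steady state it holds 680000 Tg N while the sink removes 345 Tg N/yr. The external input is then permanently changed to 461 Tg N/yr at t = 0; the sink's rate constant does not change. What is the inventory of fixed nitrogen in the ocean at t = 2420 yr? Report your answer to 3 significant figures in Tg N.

842000 Tg N

Residence time τ = M₀/F₀ = 1971 yr. The eventual steady state is M_∞ = M₀·(F₁/F₀) = 680000 × 461/345 = 908640 Tg N.
The anomaly ΔM(t) = M(t) − M_∞ decays as ΔM₀·e^(−t/τ) with ΔM₀ = 680000 − 908640 = −228600 Tg N.
At t = 2420 yr, e^(−t/τ) = e^(−1.228) = 0.2929, so ΔM = −66980 Tg N and M = 908640 − 66980 = 841660 Tg N.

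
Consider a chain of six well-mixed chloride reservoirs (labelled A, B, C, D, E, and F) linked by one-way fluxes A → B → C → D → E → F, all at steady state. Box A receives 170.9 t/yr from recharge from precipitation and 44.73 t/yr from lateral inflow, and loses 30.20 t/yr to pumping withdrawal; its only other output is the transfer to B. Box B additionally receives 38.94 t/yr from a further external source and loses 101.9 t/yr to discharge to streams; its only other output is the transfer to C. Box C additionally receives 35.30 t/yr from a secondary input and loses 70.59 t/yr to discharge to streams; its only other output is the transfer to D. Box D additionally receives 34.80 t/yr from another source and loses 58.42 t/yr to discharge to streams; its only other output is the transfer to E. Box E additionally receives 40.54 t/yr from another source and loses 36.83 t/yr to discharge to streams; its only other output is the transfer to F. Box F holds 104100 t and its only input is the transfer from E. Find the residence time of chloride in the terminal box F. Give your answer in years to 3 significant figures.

Box A: F(A→B) = (170.9 + 44.73) − 30.20 = 185.43 t/yr.
Box B: F(B→C) = (185.43 + 38.94) − 101.9 = 122.47 t/yr.
Box C: F(C→D) = (122.47 + 35.30) − 70.59 = 87.180 t/yr.
Box D: F(D→E) = (87.180 + 34.80) − 58.42 = 63.560 t/yr.
Box E: F(E→F) = (63.560 + 40.54) − 36.83 = 67.270 t/yr.
Box F throughput = its input = 67.270 t/yr; τ = 104100 / 67.270 = 1547 yr.

1550 yr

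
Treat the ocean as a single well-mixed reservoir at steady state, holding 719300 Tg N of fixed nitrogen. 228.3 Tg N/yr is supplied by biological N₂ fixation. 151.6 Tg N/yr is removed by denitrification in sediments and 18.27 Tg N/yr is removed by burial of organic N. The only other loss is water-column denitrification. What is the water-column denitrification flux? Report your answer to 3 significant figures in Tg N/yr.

58.4 Tg N/yr

At steady state ΣF_in = ΣF_out.
ΣF_in = 228.30 Tg N/yr.
Water-column denitrification flux = ΣF_in − (151.6 + 18.27) = 228.30 − 169.9 = 58.43 Tg N/yr.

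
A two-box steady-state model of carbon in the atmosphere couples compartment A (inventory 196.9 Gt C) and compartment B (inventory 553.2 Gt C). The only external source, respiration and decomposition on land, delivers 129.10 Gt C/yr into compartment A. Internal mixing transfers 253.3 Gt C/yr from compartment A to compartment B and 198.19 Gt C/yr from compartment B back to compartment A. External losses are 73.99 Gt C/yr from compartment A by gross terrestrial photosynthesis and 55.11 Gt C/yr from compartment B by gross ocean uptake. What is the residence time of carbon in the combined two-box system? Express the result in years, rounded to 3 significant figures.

5.81 yr

For the system as a whole, the A↔B exchange is internal and contributes nothing to the throughput; only the external sinks remove mass.
M_total = 196.9 + 553.2 = 750.10 Gt C.
ΣF_external_out = 73.99 + 55.11 = 129.10 Gt C/yr.
τ = M_total / ΣF_ext = 750.10 / 129.10 = 5.810 yr.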